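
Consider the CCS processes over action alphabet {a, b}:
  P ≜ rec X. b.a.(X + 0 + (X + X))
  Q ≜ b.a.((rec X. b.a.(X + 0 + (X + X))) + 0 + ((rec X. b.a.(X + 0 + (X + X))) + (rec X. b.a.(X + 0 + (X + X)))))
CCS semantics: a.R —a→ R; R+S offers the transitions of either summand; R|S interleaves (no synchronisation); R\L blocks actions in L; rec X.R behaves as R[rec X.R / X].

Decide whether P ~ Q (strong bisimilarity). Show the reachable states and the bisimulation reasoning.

Reachable graph of P (3 states):
  u0 = rec X. b.a.(X + 0 + (X + X)) | =b=> u1
  u1 = a.((rec X. b.a.(X + 0 + (X + X))) + 0 + ((rec X. b.a.(X + 0 + (X + X))) + (rec X. b.a.(X + 0 + (X + X))))) | =a=> u2
  u2 = (rec X. b.a.(X + 0 + (X + X))) + 0 + ((rec X. b.a.(X + 0 + (X + X))) + (rec X. b.a.(X + 0 + (X + X)))) | =b=> u1
Reachable graph of Q (3 states):
  v0 = b.a.((rec X. b.a.(X + 0 + (X + X))) + 0 + ((rec X. b.a.(X + 0 + (X + X))) + (rec X. b.a.(X + 0 + (X + X))))) | =b=> v1
  v1 = a.((rec X. b.a.(X + 0 + (X + X))) + 0 + ((rec X. b.a.(X + 0 + (X + X))) + (rec X. b.a.(X + 0 + (X + X))))) | =a=> v2
  v2 = (rec X. b.a.(X + 0 + (X + X))) + 0 + ((rec X. b.a.(X + 0 + (X + X))) + (rec X. b.a.(X + 0 + (X + X)))) | =b=> v1
Bisimilarity quotient blocks:
  B0 = {u0, u2, v0, v2}
  B1 = {u1, v1}
u0 ∈ B0, v0 ∈ B0 → same block

P ~ Q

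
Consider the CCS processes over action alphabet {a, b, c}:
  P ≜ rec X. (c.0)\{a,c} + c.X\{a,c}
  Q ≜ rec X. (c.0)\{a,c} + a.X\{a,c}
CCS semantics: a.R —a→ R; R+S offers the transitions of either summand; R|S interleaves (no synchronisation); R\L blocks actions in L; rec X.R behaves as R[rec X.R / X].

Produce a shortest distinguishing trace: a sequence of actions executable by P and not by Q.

c

LTS(P): 2 reachable states
  u0 = rec X. (c.0)\{a,c} + c.X\{a,c} | =c=> u1
  u1 = (rec X. (c.0)\{a,c} + c.X\{a,c})\{a,c} | stopped
LTS(Q): 2 reachable states
  v0 = rec X. (c.0)\{a,c} + a.X\{a,c} | =a=> v1
  v1 = (rec X. (c.0)\{a,c} + a.X\{a,c})\{a,c} | stopped
Run σ = ⟨c⟩ on P: start {u0}
  step 1 (c): {u1}
  P completes σ.
Run σ = ⟨c⟩ on Q: start {v0}
  step 1 (c): no successor for Q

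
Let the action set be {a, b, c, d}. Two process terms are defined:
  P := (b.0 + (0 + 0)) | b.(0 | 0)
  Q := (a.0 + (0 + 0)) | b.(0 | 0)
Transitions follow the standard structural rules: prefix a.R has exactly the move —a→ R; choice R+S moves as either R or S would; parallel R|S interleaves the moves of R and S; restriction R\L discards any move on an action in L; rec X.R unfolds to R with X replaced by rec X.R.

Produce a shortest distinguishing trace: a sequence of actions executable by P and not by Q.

P's transition system — 4 states:
  p0 = (b.0 + (0 + 0)) | b.(0 | 0) :: ··b··> p1, ··b··> p2
  p1 = (b.0 + (0 + 0)) | (0 | 0) :: ··b··> p3
  p2 = 0 | b.(0 | 0) :: ··b··> p3
  p3 = 0 | (0 | 0) :: deadlocked
Q's transition system — 4 states:
  q0 = (a.0 + (0 + 0)) | b.(0 | 0) :: ··a··> q1, ··b··> q2
  q1 = 0 | b.(0 | 0) :: ··b··> q3
  q2 = (a.0 + (0 + 0)) | (0 | 0) :: ··a··> q3
  q3 = 0 | (0 | 0) :: deadlocked
Run σ = ⟨bb⟩ on P: start {p0}
  [1] b ⇒ {p1, p2}
  [2] b ⇒ {p3}
  — P admits the full trace.
Run σ = ⟨bb⟩ on Q: start {q0}
  [1] b ⇒ {q2}
  [2] b ⇒ ∅ (Q stuck)

bb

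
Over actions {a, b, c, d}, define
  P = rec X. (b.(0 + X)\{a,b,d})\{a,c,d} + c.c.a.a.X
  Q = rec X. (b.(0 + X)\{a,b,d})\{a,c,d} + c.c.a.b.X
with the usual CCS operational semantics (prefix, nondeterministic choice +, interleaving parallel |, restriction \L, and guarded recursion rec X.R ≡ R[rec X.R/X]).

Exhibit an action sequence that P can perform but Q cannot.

ccaa

Reachable graph of P (5 states):
  p0 = rec X. (b.(0 + X)\{a,b,d})\{a,c,d} + c.c.a.a.X has moves --b--▸ p1, --c--▸ p2
  p1 = (0 + (rec X. (b.(0 + X)\{a,b,d})\{a,c,d} + c.c.a.a.X))\{a,b,d}\{a,c,d} has moves stopped
  p2 = c.a.a.(rec X. (b.(0 + X)\{a,b,d})\{a,c,d} + c.c.a.a.X) has moves --c--▸ p3
  p3 = a.a.(rec X. (b.(0 + X)\{a,b,d})\{a,c,d} + c.c.a.a.X) has moves --a--▸ p4
  p4 = a.(rec X. (b.(0 + X)\{a,b,d})\{a,c,d} + c.c.a.a.X) has moves --a--▸ p0
Reachable graph of Q (5 states):
  q0 = rec X. (b.(0 + X)\{a,b,d})\{a,c,d} + c.c.a.b.X has moves --b--▸ q1, --c--▸ q2
  q1 = (0 + (rec X. (b.(0 + X)\{a,b,d})\{a,c,d} + c.c.a.b.X))\{a,b,d}\{a,c,d} has moves stopped
  q2 = c.a.b.(rec X. (b.(0 + X)\{a,b,d})\{a,c,d} + c.c.a.b.X) has moves --c--▸ q3
  q3 = a.b.(rec X. (b.(0 + X)\{a,b,d})\{a,c,d} + c.c.a.b.X) has moves --a--▸ q4
  q4 = b.(rec X. (b.(0 + X)\{a,b,d})\{a,c,d} + c.c.a.b.X) has moves --b--▸ q0
Run σ = ⟨ccaa⟩ on P: start {p0}
  [1] c ⇒ {p2}
  [2] c ⇒ {p3}
  [3] a ⇒ {p4}
  [4] a ⇒ {p0}
  P completes σ.
Run σ = ⟨ccaa⟩ on Q: start {q0}
  [1] c ⇒ {q2}
  [2] c ⇒ {q3}
  [3] a ⇒ {q4}
  [4] a ⇒ ∅ (Q stuck)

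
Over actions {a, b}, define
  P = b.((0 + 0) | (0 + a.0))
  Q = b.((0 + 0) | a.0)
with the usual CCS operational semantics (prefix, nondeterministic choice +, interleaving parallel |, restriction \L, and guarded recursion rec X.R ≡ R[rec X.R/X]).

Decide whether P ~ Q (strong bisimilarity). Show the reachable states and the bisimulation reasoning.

P's transition system — 3 states:
  m0 = b.((0 + 0) | (0 + a.0)) ⊢ ··b··> m1
  m1 = (0 + 0) | (0 + a.0) ⊢ ··a··> m2
  m2 = (0 + 0) | 0 ⊢ ∅
Q's transition system — 3 states:
  n0 = b.((0 + 0) | a.0) ⊢ ··b··> n1
  n1 = (0 + 0) | a.0 ⊢ ··a··> n2
  n2 = (0 + 0) | 0 ⊢ ∅
Coarsest stable partition (strong bisimilarity classes):
  B0 = {m0, n0}
  B1 = {m1, n1}
  B2 = {m2, n2}
m0 ∈ B0, n0 ∈ B0 → same block

P ~ Q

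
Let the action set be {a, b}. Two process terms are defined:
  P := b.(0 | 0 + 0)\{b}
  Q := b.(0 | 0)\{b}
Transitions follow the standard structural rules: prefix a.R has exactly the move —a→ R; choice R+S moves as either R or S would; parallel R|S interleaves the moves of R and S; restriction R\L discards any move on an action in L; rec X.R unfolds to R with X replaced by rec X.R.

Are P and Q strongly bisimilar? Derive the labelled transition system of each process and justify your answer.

bisimilar

Reachable graph of P (2 states):
  s0 = b.(0 | 0 + 0)\{b} ⊢ --b--▸ s1
  s1 = (0 | 0 + 0)\{b} ⊢ ·
Reachable graph of Q (2 states):
  t0 = b.(0 | 0)\{b} ⊢ --b--▸ t1
  t1 = (0 | 0)\{b} ⊢ ·
Bisimilarity quotient blocks:
  B0 = {s0, t0}
  B1 = {s1, t1}
s0 ∈ B0, t0 ∈ B0 → same block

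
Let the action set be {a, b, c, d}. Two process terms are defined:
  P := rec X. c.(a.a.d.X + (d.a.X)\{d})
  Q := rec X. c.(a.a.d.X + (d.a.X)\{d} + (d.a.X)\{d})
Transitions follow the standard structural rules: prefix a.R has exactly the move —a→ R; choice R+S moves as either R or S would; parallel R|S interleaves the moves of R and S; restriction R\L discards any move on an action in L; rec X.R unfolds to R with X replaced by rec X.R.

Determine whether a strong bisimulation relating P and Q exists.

LTS(P): 4 reachable states
  u0 = rec X. c.(a.a.d.X + (d.a.X)\{d}) :: —c→ u1
  u1 = a.a.d.(rec X. c.(a.a.d.X + (d.a.X)\{d})) + (d.a.(rec X. c.(a.a.d.X + (d.a.X)\{d})))\{d} :: —a→ u2
  u2 = a.d.(rec X. c.(a.a.d.X + (d.a.X)\{d})) :: —a→ u3
  u3 = d.(rec X. c.(a.a.d.X + (d.a.X)\{d})) :: —d→ u0
LTS(Q): 4 reachable states
  v0 = rec X. c.(a.a.d.X + (d.a.X)\{d} + (d.a.X)\{d}) :: —c→ v1
  v1 = a.a.d.(rec X. c.(a.a.d.X + (d.a.X)\{d} + (d.a.X)\{d})) + (d.a.(rec X. c.(a.a.d.X + (d.a.X)\{d} + (d.a.X)\{d})))\{d} + (d.a.(rec X. c.(a.a.d.X + (d.a.X)\{d} + (d.a.X)\{d})))\{d} :: —a→ v2
  v2 = a.d.(rec X. c.(a.a.d.X + (d.a.X)\{d} + (d.a.X)\{d})) :: —a→ v3
  v3 = d.(rec X. c.(a.a.d.X + (d.a.X)\{d} + (d.a.X)\{d})) :: —d→ v0
Bisimilarity quotient blocks:
  B0 = {u0, v0}
  B1 = {u1, v1}
  B2 = {u2, v2}
  B3 = {u3, v3}
u0 ∈ B0, v0 ∈ B0 → same block

bisimilar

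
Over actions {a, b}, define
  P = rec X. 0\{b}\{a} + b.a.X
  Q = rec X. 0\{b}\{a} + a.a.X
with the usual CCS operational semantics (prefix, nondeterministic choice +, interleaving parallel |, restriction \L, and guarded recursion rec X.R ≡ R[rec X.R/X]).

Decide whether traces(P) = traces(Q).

NO — witness ⟨b⟩

P's transition system — 2 states:
  s0 = rec X. 0\{b}\{a} + b.a.X | ··b··> s1
  s1 = a.(rec X. 0\{b}\{a} + b.a.X) | ··a··> s0
Q's transition system — 2 states:
  t0 = rec X. 0\{b}\{a} + a.a.X | ··a··> t1
  t1 = a.(rec X. 0\{b}\{a} + a.a.X) | ··a··> t0
Executing b from P (initial set {s0}):
  after b @ step 1: {s1}
  ✓ P
Executing b from Q (initial set {t0}):
  after b @ step 1: ∅  — Q cannot continue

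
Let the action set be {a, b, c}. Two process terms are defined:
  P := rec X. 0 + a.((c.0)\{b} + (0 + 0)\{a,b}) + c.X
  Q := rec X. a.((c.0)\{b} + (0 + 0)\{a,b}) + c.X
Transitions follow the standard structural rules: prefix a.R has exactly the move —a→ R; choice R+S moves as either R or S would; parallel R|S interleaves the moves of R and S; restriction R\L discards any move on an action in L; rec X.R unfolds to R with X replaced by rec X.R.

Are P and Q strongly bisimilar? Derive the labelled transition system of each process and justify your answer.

YES

P's transition system — 3 states:
  p0 = rec X. 0 + a.((c.0)\{b} + (0 + 0)\{a,b}) + c.X :: --a--▸ p1, --c--▸ p0
  p1 = (c.0)\{b} + (0 + 0)\{a,b} :: --c--▸ p2
  p2 = 0\{b} :: deadlocked
Q's transition system — 3 states:
  q0 = rec X. a.((c.0)\{b} + (0 + 0)\{a,b}) + c.X :: --a--▸ q1, --c--▸ q0
  q1 = (c.0)\{b} + (0 + 0)\{a,b} :: --c--▸ q2
  q2 = 0\{b} :: deadlocked
Coarsest stable partition (strong bisimilarity classes):
  B0 = {p0, q0}
  B1 = {p1, q1}
  B2 = {p2, q2}
p0 ∈ B0, q0 ∈ B0 → same block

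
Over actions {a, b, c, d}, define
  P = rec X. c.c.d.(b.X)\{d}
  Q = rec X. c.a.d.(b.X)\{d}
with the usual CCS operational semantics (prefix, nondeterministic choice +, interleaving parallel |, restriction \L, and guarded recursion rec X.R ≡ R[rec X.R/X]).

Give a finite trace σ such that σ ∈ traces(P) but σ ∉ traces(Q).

Reachable graph of P (7 states):
  p0 = rec X. c.c.d.(b.X)\{d} ⊢ —c→ p1
  p1 = c.d.(b.(rec X. c.c.d.(b.X)\{d}))\{d} ⊢ —c→ p2
  p2 = d.(b.(rec X. c.c.d.(b.X)\{d}))\{d} ⊢ —d→ p3
  p3 = (b.(rec X. c.c.d.(b.X)\{d}))\{d} ⊢ —b→ p4
  p4 = (rec X. c.c.d.(b.X)\{d})\{d} ⊢ —c→ p5
  p5 = (c.d.(b.(rec X. c.c.d.(b.X)\{d}))\{d})\{d} ⊢ —c→ p6
  p6 = (d.(b.(rec X. c.c.d.(b.X)\{d}))\{d})\{d} ⊢ ∅
Reachable graph of Q (7 states):
  q0 = rec X. c.a.d.(b.X)\{d} ⊢ —c→ q1
  q1 = a.d.(b.(rec X. c.a.d.(b.X)\{d}))\{d} ⊢ —a→ q2
  q2 = d.(b.(rec X. c.a.d.(b.X)\{d}))\{d} ⊢ —d→ q3
  q3 = (b.(rec X. c.a.d.(b.X)\{d}))\{d} ⊢ —b→ q4
  q4 = (rec X. c.a.d.(b.X)\{d})\{d} ⊢ —c→ q5
  q5 = (a.d.(b.(rec X. c.a.d.(b.X)\{d}))\{d})\{d} ⊢ —a→ q6
  q6 = (d.(b.(rec X. c.a.d.(b.X)\{d}))\{d})\{d} ⊢ ∅
Trace ⟨cc⟩ through P, begin at {p0}:
  after c @ step 1: {p1}
  after c @ step 2: {p2}
  P completes σ.
Trace ⟨cc⟩ through Q, begin at {q0}:
  after c @ step 1: {q1}
  after c @ step 2: ∅ (Q stuck)

cc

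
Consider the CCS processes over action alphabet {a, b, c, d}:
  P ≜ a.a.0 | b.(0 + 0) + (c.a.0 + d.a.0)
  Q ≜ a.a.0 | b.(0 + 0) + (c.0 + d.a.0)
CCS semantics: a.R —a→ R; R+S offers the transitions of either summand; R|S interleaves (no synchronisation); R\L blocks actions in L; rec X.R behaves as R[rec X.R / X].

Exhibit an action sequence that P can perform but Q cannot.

ca

P's transition system — 8 states:
  p0 = a.a.0 | b.(0 + 0) + (c.a.0 + d.a.0) ⊢ =a=> p1, =b=> p2, =c=> p3, =d=> p3
  p1 = a.0 | b.(0 + 0) ⊢ =a=> p4, =b=> p5
  p2 = a.a.0 | (0 + 0) ⊢ =a=> p5
  p3 = a.0 ⊢ =a=> p6
  p4 = 0 | b.(0 + 0) ⊢ =b=> p7
  p5 = a.0 | (0 + 0) ⊢ =a=> p7
  p6 = 0 ⊢ ∅
  p7 = 0 | (0 + 0) ⊢ ∅
Q's transition system — 8 states:
  q0 = a.a.0 | b.(0 + 0) + (c.0 + d.a.0) ⊢ =a=> q1, =b=> q2, =c=> q3, =d=> q4
  q1 = a.0 | b.(0 + 0) ⊢ =a=> q5, =b=> q6
  q2 = a.a.0 | (0 + 0) ⊢ =a=> q6
  q3 = 0 ⊢ ∅
  q4 = a.0 ⊢ =a=> q3
  q5 = 0 | b.(0 + 0) ⊢ =b=> q7
  q6 = a.0 | (0 + 0) ⊢ =a=> q7
  q7 = 0 | (0 + 0) ⊢ ∅
Run σ = ⟨ca⟩ on P: start {p0}
  [1] c ⇒ {p3}
  [2] a ⇒ {p6}
  ✓ P
Run σ = ⟨ca⟩ on Q: start {q0}
  [1] c ⇒ {q3}
  [2] a ⇒ ∅ (Q stuck)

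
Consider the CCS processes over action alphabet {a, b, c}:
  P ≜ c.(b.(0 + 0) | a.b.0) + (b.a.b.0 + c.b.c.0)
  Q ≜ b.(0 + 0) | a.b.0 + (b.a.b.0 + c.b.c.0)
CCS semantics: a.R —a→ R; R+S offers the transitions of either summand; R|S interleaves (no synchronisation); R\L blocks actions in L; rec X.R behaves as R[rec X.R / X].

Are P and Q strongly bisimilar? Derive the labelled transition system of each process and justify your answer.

Reachable graph of P (12 states):
  p0 = c.(b.(0 + 0) | a.b.0) + (b.a.b.0 + c.b.c.0) has moves --b--▸ p1, --c--▸ p2, --c--▸ p3
  p1 = a.b.0 has moves --a--▸ p4
  p2 = b.(0 + 0) | a.b.0 has moves --a--▸ p5, --b--▸ p6
  p3 = b.c.0 has moves --b--▸ p7
  p4 = b.0 has moves --b--▸ p8
  p5 = b.(0 + 0) | b.0 has moves --b--▸ p10, --b--▸ p9
  p6 = (0 + 0) | a.b.0 has moves --a--▸ p9
  p7 = c.0 has moves --c--▸ p8
  p8 = 0 has moves ∅
  p9 = (0 + 0) | b.0 has moves --b--▸ p11
  p10 = b.(0 + 0) | 0 has moves --b--▸ p11
  p11 = (0 + 0) | 0 has moves ∅
Reachable graph of Q (11 states):
  q0 = b.(0 + 0) | a.b.0 + (b.a.b.0 + c.b.c.0) has moves --a--▸ q1, --b--▸ q2, --b--▸ q3, --c--▸ q4
  q1 = b.(0 + 0) | b.0 has moves --b--▸ q5, --b--▸ q6
  q2 = (0 + 0) | a.b.0 has moves --a--▸ q5
  q3 = a.b.0 has moves --a--▸ q7
  q4 = b.c.0 has moves --b--▸ q8
  q5 = (0 + 0) | b.0 has moves --b--▸ q9
  q6 = b.(0 + 0) | 0 has moves --b--▸ q9
  q7 = b.0 has moves --b--▸ q10
  q8 = c.0 has moves --c--▸ q10
  q9 = (0 + 0) | 0 has moves ∅
  q10 = 0 has moves ∅
Bisimilarity quotient blocks:
  B0 = {p0}
  B1 = {p3, q4}
  B2 = {p7, q8}
  B3 = {p11, p8, q10, q9}
  B4 = {p2}
  B5 = {p1, p6, q2, q3}
  B6 = {p10, p4, p9, q5, q6, q7}
  B7 = {p5, q1}
  B8 = {q0}
p0 ∈ B0, q0 ∈ B8 → different blocks

not bisimilar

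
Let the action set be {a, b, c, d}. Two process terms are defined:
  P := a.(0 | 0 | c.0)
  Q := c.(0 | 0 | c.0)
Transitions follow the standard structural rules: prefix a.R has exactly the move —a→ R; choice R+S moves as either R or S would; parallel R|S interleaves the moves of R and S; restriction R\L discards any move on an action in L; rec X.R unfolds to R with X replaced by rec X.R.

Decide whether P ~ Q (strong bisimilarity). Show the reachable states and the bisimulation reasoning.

P's transition system — 3 states:
  m0 = a.(0 | 0 | c.0) ⊢ =a=> m1
  m1 = 0 | 0 | c.0 ⊢ =c=> m2
  m2 = 0 | 0 | 0 ⊢ ·
Q's transition system — 3 states:
  n0 = c.(0 | 0 | c.0) ⊢ =c=> n1
  n1 = 0 | 0 | c.0 ⊢ =c=> n2
  n2 = 0 | 0 | 0 ⊢ ·
Bisimilarity quotient blocks:
  B0 = {m0}
  B1 = {m1, n1}
  B2 = {m2, n2}
  B3 = {n0}
m0 ∈ B0, n0 ∈ B3 → different blocks

NO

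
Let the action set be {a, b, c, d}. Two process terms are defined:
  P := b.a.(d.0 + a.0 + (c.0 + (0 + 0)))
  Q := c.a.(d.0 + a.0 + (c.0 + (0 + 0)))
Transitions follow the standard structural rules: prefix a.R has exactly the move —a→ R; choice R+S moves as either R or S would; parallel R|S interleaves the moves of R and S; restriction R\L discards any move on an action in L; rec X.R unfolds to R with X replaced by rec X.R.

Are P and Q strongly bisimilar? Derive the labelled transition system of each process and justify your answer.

P's transition system — 4 states:
  u0 = b.a.(d.0 + a.0 + (c.0 + (0 + 0))) ⊢ -b-> u1
  u1 = a.(d.0 + a.0 + (c.0 + (0 + 0))) ⊢ -a-> u2
  u2 = d.0 + a.0 + (c.0 + (0 + 0)) ⊢ -a-> u3, -c-> u3, -d-> u3
  u3 = 0 ⊢ ·
Q's transition system — 4 states:
  v0 = c.a.(d.0 + a.0 + (c.0 + (0 + 0))) ⊢ -c-> v1
  v1 = a.(d.0 + a.0 + (c.0 + (0 + 0))) ⊢ -a-> v2
  v2 = d.0 + a.0 + (c.0 + (0 + 0)) ⊢ -a-> v3, -c-> v3, -d-> v3
  v3 = 0 ⊢ ·
Coarsest stable partition (strong bisimilarity classes):
  B0 = {u0}
  B1 = {u1, v1}
  B2 = {u2, v2}
  B3 = {u3, v3}
  B4 = {v0}
u0 ∈ B0, v0 ∈ B4 → different blocks

not bisimilar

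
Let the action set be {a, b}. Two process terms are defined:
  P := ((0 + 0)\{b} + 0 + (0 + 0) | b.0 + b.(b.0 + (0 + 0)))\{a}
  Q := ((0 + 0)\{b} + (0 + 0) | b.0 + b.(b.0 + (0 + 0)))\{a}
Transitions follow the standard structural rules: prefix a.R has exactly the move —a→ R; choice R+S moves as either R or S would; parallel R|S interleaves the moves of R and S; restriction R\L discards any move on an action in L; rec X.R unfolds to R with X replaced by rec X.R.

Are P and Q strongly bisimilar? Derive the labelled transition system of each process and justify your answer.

P's transition system — 4 states:
  u0 = ((0 + 0)\{b} + 0 + (0 + 0) | b.0 + b.(b.0 + (0 + 0)))\{a} has moves —b→ u1, —b→ u2
  u1 = ((0 + 0) | 0)\{a} has moves (no moves)
  u2 = (b.0 + (0 + 0))\{a} has moves —b→ u3
  u3 = 0\{a} has moves (no moves)
Q's transition system — 4 states:
  v0 = ((0 + 0)\{b} + (0 + 0) | b.0 + b.(b.0 + (0 + 0)))\{a} has moves —b→ v1, —b→ v2
  v1 = ((0 + 0) | 0)\{a} has moves (no moves)
  v2 = (b.0 + (0 + 0))\{a} has moves —b→ v3
  v3 = 0\{a} has moves (no moves)
Partition-refinement fixed point:
  B0 = {u0, v0}
  B1 = {u1, u3, v1, v3}
  B2 = {u2, v2}
u0 ∈ B0, v0 ∈ B0 → same block

P ~ Q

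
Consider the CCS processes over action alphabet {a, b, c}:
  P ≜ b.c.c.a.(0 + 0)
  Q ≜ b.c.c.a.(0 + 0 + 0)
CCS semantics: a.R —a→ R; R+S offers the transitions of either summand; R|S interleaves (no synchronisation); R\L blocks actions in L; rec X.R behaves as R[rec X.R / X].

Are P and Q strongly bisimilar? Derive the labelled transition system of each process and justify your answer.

bisimilar

LTS(P): 5 reachable states
  s0 = b.c.c.a.(0 + 0) | ··b··> s1
  s1 = c.c.a.(0 + 0) | ··c··> s2
  s2 = c.a.(0 + 0) | ··c··> s3
  s3 = a.(0 + 0) | ··a··> s4
  s4 = 0 + 0 | deadlocked
LTS(Q): 5 reachable states
  t0 = b.c.c.a.(0 + 0 + 0) | ··b··> t1
  t1 = c.c.a.(0 + 0 + 0) | ··c··> t2
  t2 = c.a.(0 + 0 + 0) | ··c··> t3
  t3 = a.(0 + 0 + 0) | ··a··> t4
  t4 = 0 + 0 + 0 | deadlocked
Partition-refinement fixed point:
  B0 = {s0, t0}
  B1 = {s1, t1}
  B2 = {s2, t2}
  B3 = {s3, t3}
  B4 = {s4, t4}
s0 ∈ B0, t0 ∈ B0 → same block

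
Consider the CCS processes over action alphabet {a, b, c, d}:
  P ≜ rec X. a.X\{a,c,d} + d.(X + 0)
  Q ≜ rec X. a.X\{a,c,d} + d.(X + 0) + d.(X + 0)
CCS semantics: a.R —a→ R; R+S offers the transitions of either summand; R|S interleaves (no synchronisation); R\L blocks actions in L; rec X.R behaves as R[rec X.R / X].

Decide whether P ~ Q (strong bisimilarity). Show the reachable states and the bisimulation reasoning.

LTS(P): 3 reachable states
  p0 = rec X. a.X\{a,c,d} + d.(X + 0) → ··a··> p1, ··d··> p2
  p1 = (rec X. a.X\{a,c,d} + d.(X + 0))\{a,c,d} → ·
  p2 = (rec X. a.X\{a,c,d} + d.(X + 0)) + 0 → ··a··> p1, ··d··> p2
LTS(Q): 3 reachable states
  q0 = rec X. a.X\{a,c,d} + d.(X + 0) + d.(X + 0) → ··a··> q1, ··d··> q2
  q1 = (rec X. a.X\{a,c,d} + d.(X + 0) + d.(X + 0))\{a,c,d} → ·
  q2 = (rec X. a.X\{a,c,d} + d.(X + 0) + d.(X + 0)) + 0 → ··a··> q1, ··d··> q2
Coarsest stable partition (strong bisimilarity classes):
  B0 = {p0, p2, q0, q2}
  B1 = {p1, q1}
p0 ∈ B0, q0 ∈ B0 → same block

P ~ Q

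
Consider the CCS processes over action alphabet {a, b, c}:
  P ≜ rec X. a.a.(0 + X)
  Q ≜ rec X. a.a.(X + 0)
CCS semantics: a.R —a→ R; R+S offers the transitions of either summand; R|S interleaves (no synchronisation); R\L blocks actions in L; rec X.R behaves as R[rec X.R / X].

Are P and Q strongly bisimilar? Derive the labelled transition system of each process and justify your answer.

bisimilar

Reachable graph of P (3 states):
  s0 = rec X. a.a.(0 + X) has moves -a-> s1
  s1 = a.(0 + (rec X. a.a.(0 + X))) has moves -a-> s2
  s2 = 0 + (rec X. a.a.(0 + X)) has moves -a-> s1
Reachable graph of Q (3 states):
  t0 = rec X. a.a.(X + 0) has moves -a-> t1
  t1 = a.((rec X. a.a.(X + 0)) + 0) has moves -a-> t2
  t2 = (rec X. a.a.(X + 0)) + 0 has moves -a-> t1
Coarsest stable partition (strong bisimilarity classes):
  B0 = {s0, s1, s2, t0, t1, t2}
s0 ∈ B0, t0 ∈ B0 → same block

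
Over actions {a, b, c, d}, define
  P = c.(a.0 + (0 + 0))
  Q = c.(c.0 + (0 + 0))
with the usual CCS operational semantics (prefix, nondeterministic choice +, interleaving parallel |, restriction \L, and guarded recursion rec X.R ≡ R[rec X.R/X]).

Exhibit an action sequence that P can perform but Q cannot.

ca

LTS(P): 3 reachable states
  m0 = c.(a.0 + (0 + 0)) ⊢ ··c··> m1
  m1 = a.0 + (0 + 0) ⊢ ··a··> m2
  m2 = 0 ⊢ stopped
LTS(Q): 3 reachable states
  n0 = c.(c.0 + (0 + 0)) ⊢ ··c··> n1
  n1 = c.0 + (0 + 0) ⊢ ··c··> n2
  n2 = 0 ⊢ stopped
Trace ⟨ca⟩ through P, begin at {m0}:
  step 1 (c): {m1}
  step 2 (a): {m2}
  ✓ P
Trace ⟨ca⟩ through Q, begin at {n0}:
  step 1 (c): {n1}
  step 2 (a): ∅ (Q stuck)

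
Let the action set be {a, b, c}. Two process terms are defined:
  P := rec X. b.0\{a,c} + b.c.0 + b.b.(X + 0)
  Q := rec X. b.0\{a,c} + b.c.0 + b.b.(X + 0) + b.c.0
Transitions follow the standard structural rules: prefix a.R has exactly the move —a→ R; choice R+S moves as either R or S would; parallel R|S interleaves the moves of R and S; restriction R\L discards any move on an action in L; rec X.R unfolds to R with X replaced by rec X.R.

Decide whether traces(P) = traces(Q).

Reachable graph of P (6 states):
  p0 = rec X. b.0\{a,c} + b.c.0 + b.b.(X + 0) ⊢ ··b··> p1, ··b··> p2, ··b··> p3
  p1 = 0\{a,c} ⊢ ·
  p2 = b.((rec X. b.0\{a,c} + b.c.0 + b.b.(X + 0)) + 0) ⊢ ··b··> p4
  p3 = c.0 ⊢ ··c··> p5
  p4 = (rec X. b.0\{a,c} + b.c.0 + b.b.(X + 0)) + 0 ⊢ ··b··> p1, ··b··> p2, ··b··> p3
  p5 = 0 ⊢ ·
Reachable graph of Q (6 states):
  q0 = rec X. b.0\{a,c} + b.c.0 + b.b.(X + 0) + b.c.0 ⊢ ··b··> q1, ··b··> q2, ··b··> q3
  q1 = 0\{a,c} ⊢ ·
  q2 = b.((rec X. b.0\{a,c} + b.c.0 + b.b.(X + 0) + b.c.0) + 0) ⊢ ··b··> q4
  q3 = c.0 ⊢ ··c··> q5
  q4 = (rec X. b.0\{a,c} + b.c.0 + b.b.(X + 0) + b.c.0) + 0 ⊢ ··b··> q1, ··b··> q2, ··b··> q3
  q5 = 0 ⊢ ·
Partition-refinement fixed point:
  B0 = {p0, p4, q0, q4}
  B1 = {p2, q2}
  B2 = {p1, p5, q1, q5}
  B3 = {p3, q3}
p0 ∈ B0, q0 ∈ B0 → same block
Bisimilar ⇒ trace-equivalent.

YES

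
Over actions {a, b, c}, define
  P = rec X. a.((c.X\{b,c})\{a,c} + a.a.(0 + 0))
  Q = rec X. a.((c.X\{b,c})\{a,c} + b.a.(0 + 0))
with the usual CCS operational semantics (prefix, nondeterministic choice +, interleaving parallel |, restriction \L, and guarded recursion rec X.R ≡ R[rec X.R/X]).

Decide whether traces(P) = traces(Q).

traces(P) ≠ traces(Q) — witness ⟨aa⟩

LTS(P): 4 reachable states
  m0 = rec X. a.((c.X\{b,c})\{a,c} + a.a.(0 + 0)) → ··a··> m1
  m1 = (c.(rec X. a.((c.X\{b,c})\{a,c} + a.a.(0 + 0)))\{b,c})\{a,c} + a.a.(0 + 0) → ··a··> m2
  m2 = a.(0 + 0) → ··a··> m3
  m3 = 0 + 0 → ·
LTS(Q): 4 reachable states
  n0 = rec X. a.((c.X\{b,c})\{a,c} + b.a.(0 + 0)) → ··a··> n1
  n1 = (c.(rec X. a.((c.X\{b,c})\{a,c} + b.a.(0 + 0)))\{b,c})\{a,c} + b.a.(0 + 0) → ··b··> n2
  n2 = a.(0 + 0) → ··a··> n3
  n3 = 0 + 0 → ·
Run σ = ⟨aa⟩ on P: start {m0}
  step 1 (a): {m1}
  step 2 (a): {m2}
  ✓ P
Run σ = ⟨aa⟩ on Q: start {n0}
  step 1 (a): {n1}
  step 2 (a): ∅ (Q stuck)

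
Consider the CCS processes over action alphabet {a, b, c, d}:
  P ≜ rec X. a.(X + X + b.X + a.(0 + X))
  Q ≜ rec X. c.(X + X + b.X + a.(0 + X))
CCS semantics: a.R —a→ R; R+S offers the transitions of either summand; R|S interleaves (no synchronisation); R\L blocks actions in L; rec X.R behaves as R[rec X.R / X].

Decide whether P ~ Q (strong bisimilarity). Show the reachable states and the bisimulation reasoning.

NO

P's transition system — 3 states:
  u0 = rec X. a.(X + X + b.X + a.(0 + X)) :: —a→ u1
  u1 = (rec X. a.(X + X + b.X + a.(0 + X))) + (rec X. a.(X + X + b.X + a.(0 + X))) + b.(rec X. a.(X + X + b.X + a.(0 + X))) + a.(0 + (rec X. a.(X + X + b.X + a.(0 + X)))) :: —a→ u1, —a→ u2, —b→ u0
  u2 = 0 + (rec X. a.(X + X + b.X + a.(0 + X))) :: —a→ u1
Q's transition system — 3 states:
  v0 = rec X. c.(X + X + b.X + a.(0 + X)) :: —c→ v1
  v1 = (rec X. c.(X + X + b.X + a.(0 + X))) + (rec X. c.(X + X + b.X + a.(0 + X))) + b.(rec X. c.(X + X + b.X + a.(0 + X))) + a.(0 + (rec X. c.(X + X + b.X + a.(0 + X)))) :: —a→ v2, —b→ v0, —c→ v1
  v2 = 0 + (rec X. c.(X + X + b.X + a.(0 + X))) :: —c→ v1
Coarsest stable partition (strong bisimilarity classes):
  B0 = {u0, u2}
  B1 = {u1}
  B2 = {v0, v2}
  B3 = {v1}
u0 ∈ B0, v0 ∈ B2 → different blocks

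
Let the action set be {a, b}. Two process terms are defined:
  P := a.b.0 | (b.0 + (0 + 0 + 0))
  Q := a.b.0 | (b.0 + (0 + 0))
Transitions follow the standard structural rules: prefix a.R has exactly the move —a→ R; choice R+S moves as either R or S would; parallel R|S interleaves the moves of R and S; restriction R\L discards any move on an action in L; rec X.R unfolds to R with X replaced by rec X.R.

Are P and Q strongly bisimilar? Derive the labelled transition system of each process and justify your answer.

P ~ Q

P's transition system — 6 states:
  m0 = a.b.0 | (b.0 + (0 + 0 + 0)) :: -a-> m1, -b-> m2
  m1 = b.0 | (b.0 + (0 + 0 + 0)) :: -b-> m3, -b-> m4
  m2 = a.b.0 | 0 :: -a-> m4
  m3 = 0 | (b.0 + (0 + 0 + 0)) :: -b-> m5
  m4 = b.0 | 0 :: -b-> m5
  m5 = 0 | 0 :: (no moves)
Q's transition system — 6 states:
  n0 = a.b.0 | (b.0 + (0 + 0)) :: -a-> n1, -b-> n2
  n1 = b.0 | (b.0 + (0 + 0)) :: -b-> n3, -b-> n4
  n2 = a.b.0 | 0 :: -a-> n4
  n3 = 0 | (b.0 + (0 + 0)) :: -b-> n5
  n4 = b.0 | 0 :: -b-> n5
  n5 = 0 | 0 :: (no moves)
Coarsest stable partition (strong bisimilarity classes):
  B0 = {m0, n0}
  B1 = {m1, n1}
  B2 = {m3, m4, n3, n4}
  B3 = {m5, n5}
  B4 = {m2, n2}
m0 ∈ B0, n0 ∈ B0 → same block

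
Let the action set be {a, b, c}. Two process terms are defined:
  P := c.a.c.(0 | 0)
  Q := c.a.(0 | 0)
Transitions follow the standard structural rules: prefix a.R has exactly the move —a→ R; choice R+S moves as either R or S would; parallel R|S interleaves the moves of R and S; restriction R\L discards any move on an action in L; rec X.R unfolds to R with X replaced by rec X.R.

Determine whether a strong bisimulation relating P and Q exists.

LTS(P): 4 reachable states
  u0 = c.a.c.(0 | 0) ⊢ -c-> u1
  u1 = a.c.(0 | 0) ⊢ -a-> u2
  u2 = c.(0 | 0) ⊢ -c-> u3
  u3 = 0 | 0 ⊢ deadlocked
LTS(Q): 3 reachable states
  v0 = c.a.(0 | 0) ⊢ -c-> v1
  v1 = a.(0 | 0) ⊢ -a-> v2
  v2 = 0 | 0 ⊢ deadlocked
Coarsest stable partition (strong bisimilarity classes):
  B0 = {u0}
  B1 = {u1}
  B2 = {u2}
  B3 = {u3, v2}
  B4 = {v0}
  B5 = {v1}
u0 ∈ B0, v0 ∈ B4 → different blocks

NO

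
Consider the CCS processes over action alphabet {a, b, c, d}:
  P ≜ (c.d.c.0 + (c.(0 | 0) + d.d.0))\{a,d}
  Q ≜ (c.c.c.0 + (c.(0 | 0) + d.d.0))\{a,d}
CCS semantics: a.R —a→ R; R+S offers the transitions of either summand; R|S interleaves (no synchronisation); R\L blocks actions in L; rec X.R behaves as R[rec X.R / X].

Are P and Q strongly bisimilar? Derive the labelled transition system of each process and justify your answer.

P ≁ Q

LTS(P): 3 reachable states
  p0 = (c.d.c.0 + (c.(0 | 0) + d.d.0))\{a,d} | =c=> p1, =c=> p2
  p1 = (0 | 0)\{a,d} | deadlocked
  p2 = (d.c.0)\{a,d} | deadlocked
LTS(Q): 5 reachable states
  q0 = (c.c.c.0 + (c.(0 | 0) + d.d.0))\{a,d} | =c=> q1, =c=> q2
  q1 = (0 | 0)\{a,d} | deadlocked
  q2 = (c.c.0)\{a,d} | =c=> q3
  q3 = (c.0)\{a,d} | =c=> q4
  q4 = 0\{a,d} | deadlocked
Partition-refinement fixed point:
  B0 = {p0, q3}
  B1 = {p1, p2, q1, q4}
  B2 = {q0}
  B3 = {q2}
p0 ∈ B0, q0 ∈ B2 → different blocks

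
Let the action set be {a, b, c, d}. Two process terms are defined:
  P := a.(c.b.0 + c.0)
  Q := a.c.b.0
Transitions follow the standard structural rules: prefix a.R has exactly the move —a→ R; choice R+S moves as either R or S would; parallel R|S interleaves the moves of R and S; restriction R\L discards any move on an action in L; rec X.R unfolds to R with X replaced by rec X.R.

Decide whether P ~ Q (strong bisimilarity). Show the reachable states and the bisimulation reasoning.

P ≁ Q

LTS(P): 4 reachable states
  p0 = a.(c.b.0 + c.0) ⊢ =a=> p1
  p1 = c.b.0 + c.0 ⊢ =c=> p2, =c=> p3
  p2 = 0 ⊢ stopped
  p3 = b.0 ⊢ =b=> p2
LTS(Q): 4 reachable states
  q0 = a.c.b.0 ⊢ =a=> q1
  q1 = c.b.0 ⊢ =c=> q2
  q2 = b.0 ⊢ =b=> q3
  q3 = 0 ⊢ stopped
Coarsest stable partition (strong bisimilarity classes):
  B0 = {p0}
  B1 = {p1}
  B2 = {p2, q3}
  B3 = {p3, q2}
  B4 = {q0}
  B5 = {q1}
p0 ∈ B0, q0 ∈ B4 → different blocks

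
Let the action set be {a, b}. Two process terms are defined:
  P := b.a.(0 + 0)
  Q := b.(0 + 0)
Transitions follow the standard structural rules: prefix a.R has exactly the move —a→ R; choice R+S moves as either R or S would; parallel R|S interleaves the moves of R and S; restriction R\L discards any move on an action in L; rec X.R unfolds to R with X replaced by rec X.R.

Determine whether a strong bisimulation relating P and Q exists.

P's transition system — 3 states:
  s0 = b.a.(0 + 0) → —b→ s1
  s1 = a.(0 + 0) → —a→ s2
  s2 = 0 + 0 → (no moves)
Q's transition system — 2 states:
  t0 = b.(0 + 0) → —b→ t1
  t1 = 0 + 0 → (no moves)
Coarsest stable partition (strong bisimilarity classes):
  B0 = {s0}
  B1 = {s1}
  B2 = {s2, t1}
  B3 = {t0}
s0 ∈ B0, t0 ∈ B3 → different blocks

P ≁ Q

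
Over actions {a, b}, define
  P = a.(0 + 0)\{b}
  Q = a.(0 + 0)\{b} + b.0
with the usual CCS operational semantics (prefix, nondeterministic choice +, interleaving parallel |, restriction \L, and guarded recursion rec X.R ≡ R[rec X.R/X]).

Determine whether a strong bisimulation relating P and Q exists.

Reachable graph of P (2 states):
  m0 = a.(0 + 0)\{b} → -a-> m1
  m1 = (0 + 0)\{b} → (no moves)
Reachable graph of Q (3 states):
  n0 = a.(0 + 0)\{b} + b.0 → -a-> n1, -b-> n2
  n1 = (0 + 0)\{b} → (no moves)
  n2 = 0 → (no moves)
Bisimilarity quotient blocks:
  B0 = {m0}
  B1 = {m1, n1, n2}
  B2 = {n0}
m0 ∈ B0, n0 ∈ B2 → different blocks

NO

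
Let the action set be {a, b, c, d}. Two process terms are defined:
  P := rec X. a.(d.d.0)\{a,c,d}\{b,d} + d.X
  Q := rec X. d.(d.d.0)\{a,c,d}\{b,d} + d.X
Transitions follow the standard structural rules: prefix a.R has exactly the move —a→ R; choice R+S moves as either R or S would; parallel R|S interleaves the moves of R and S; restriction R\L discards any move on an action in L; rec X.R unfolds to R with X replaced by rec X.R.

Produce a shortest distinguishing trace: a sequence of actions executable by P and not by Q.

a

LTS(P): 2 reachable states
  p0 = rec X. a.(d.d.0)\{a,c,d}\{b,d} + d.X has moves -a-> p1, -d-> p0
  p1 = (d.d.0)\{a,c,d}\{b,d} has moves ·
LTS(Q): 2 reachable states
  q0 = rec X. d.(d.d.0)\{a,c,d}\{b,d} + d.X has moves -d-> q0, -d-> q1
  q1 = (d.d.0)\{a,c,d}\{b,d} has moves ·
Run σ = ⟨a⟩ on P: start {p0}
  step 1 (a): {p1}
  P completes σ.
Run σ = ⟨a⟩ on Q: start {q0}
  step 1 (a): ∅  — Q cannot continue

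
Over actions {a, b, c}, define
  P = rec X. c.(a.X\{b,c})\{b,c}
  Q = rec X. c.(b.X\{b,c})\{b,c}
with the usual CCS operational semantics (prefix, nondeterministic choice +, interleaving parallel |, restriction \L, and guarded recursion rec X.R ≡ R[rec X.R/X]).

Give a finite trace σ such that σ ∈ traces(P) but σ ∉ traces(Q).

ca

P's transition system — 3 states:
  m0 = rec X. c.(a.X\{b,c})\{b,c} :: =c=> m1
  m1 = (a.(rec X. c.(a.X\{b,c})\{b,c})\{b,c})\{b,c} :: =a=> m2
  m2 = (rec X. c.(a.X\{b,c})\{b,c})\{b,c}\{b,c} :: (no moves)
Q's transition system — 2 states:
  n0 = rec X. c.(b.X\{b,c})\{b,c} :: =c=> n1
  n1 = (b.(rec X. c.(b.X\{b,c})\{b,c})\{b,c})\{b,c} :: (no moves)
Run σ = ⟨ca⟩ on P: start {m0}
  after c @ step 1: {m1}
  after a @ step 2: {m2}
  — P admits the full trace.
Run σ = ⟨ca⟩ on Q: start {n0}
  after c @ step 1: {n1}
  after a @ step 2: ∅  — Q cannot continue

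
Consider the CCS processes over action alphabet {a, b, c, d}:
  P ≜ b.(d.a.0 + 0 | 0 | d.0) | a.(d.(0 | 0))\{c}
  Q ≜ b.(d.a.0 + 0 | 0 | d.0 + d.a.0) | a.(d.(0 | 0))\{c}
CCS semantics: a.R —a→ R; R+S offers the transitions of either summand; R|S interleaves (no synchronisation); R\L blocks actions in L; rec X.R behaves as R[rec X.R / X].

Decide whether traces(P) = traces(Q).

P's transition system — 15 states:
  m0 = b.(d.a.0 + 0 | 0 | d.0) | a.(d.(0 | 0))\{c} | =a=> m1, =b=> m2
  m1 = b.(d.a.0 + 0 | 0 | d.0) | (d.(0 | 0))\{c} | =b=> m3, =d=> m4
  m2 = (d.a.0 + 0 | 0 | d.0) | a.(d.(0 | 0))\{c} | =a=> m3, =d=> m5, =d=> m6
  m3 = (d.a.0 + 0 | 0 | d.0) | (d.(0 | 0))\{c} | =d=> m7, =d=> m8, =d=> m9
  m4 = b.(d.a.0 + 0 | 0 | d.0) | (0 | 0)\{c} | =b=> m7
  m5 = 0 | 0 | 0 | a.(d.(0 | 0))\{c} | =a=> m8
  m6 = a.0 | a.(d.(0 | 0))\{c} | =a=> m10, =a=> m9
  m7 = (d.a.0 + 0 | 0 | d.0) | (0 | 0)\{c} | =d=> m11, =d=> m12
  m8 = 0 | 0 | 0 | (d.(0 | 0))\{c} | =d=> m11
  m9 = a.0 | (d.(0 | 0))\{c} | =a=> m13, =d=> m12
  m10 = 0 | a.(d.(0 | 0))\{c} | =a=> m13
  m11 = 0 | 0 | 0 | (0 | 0)\{c} | (no moves)
  m12 = a.0 | (0 | 0)\{c} | =a=> m14
  m13 = 0 | (d.(0 | 0))\{c} | =d=> m14
  m14 = 0 | (0 | 0)\{c} | (no moves)
Q's transition system — 15 states:
  n0 = b.(d.a.0 + 0 | 0 | d.0 + d.a.0) | a.(d.(0 | 0))\{c} | =a=> n1, =b=> n2
  n1 = b.(d.a.0 + 0 | 0 | d.0 + d.a.0) | (d.(0 | 0))\{c} | =b=> n3, =d=> n4
  n2 = (d.a.0 + 0 | 0 | d.0 + d.a.0) | a.(d.(0 | 0))\{c} | =a=> n3, =d=> n5, =d=> n6
  n3 = (d.a.0 + 0 | 0 | d.0 + d.a.0) | (d.(0 | 0))\{c} | =d=> n7, =d=> n8, =d=> n9
  n4 = b.(d.a.0 + 0 | 0 | d.0 + d.a.0) | (0 | 0)\{c} | =b=> n7
  n5 = 0 | 0 | 0 | a.(d.(0 | 0))\{c} | =a=> n8
  n6 = a.0 | a.(d.(0 | 0))\{c} | =a=> n10, =a=> n9
  n7 = (d.a.0 + 0 | 0 | d.0 + d.a.0) | (0 | 0)\{c} | =d=> n11, =d=> n12
  n8 = 0 | 0 | 0 | (d.(0 | 0))\{c} | =d=> n11
  n9 = a.0 | (d.(0 | 0))\{c} | =a=> n13, =d=> n12
  n10 = 0 | a.(d.(0 | 0))\{c} | =a=> n13
  n11 = 0 | 0 | 0 | (0 | 0)\{c} | (no moves)
  n12 = a.0 | (0 | 0)\{c} | =a=> n14
  n13 = 0 | (d.(0 | 0))\{c} | =d=> n14
  n14 = 0 | (0 | 0)\{c} | (no moves)
Coarsest stable partition (strong bisimilarity classes):
  B0 = {m0, n0}
  B1 = {m2, n2}
  B2 = {m10, m5, n10, n5}
  B3 = {m13, m8, n13, n8}
  B4 = {m11, m14, n11, n14}
  B5 = {m6, n6}
  B6 = {m9, n9}
  B7 = {m12, n12}
  B8 = {m3, n3}
  B9 = {m7, n7}
  B10 = {m1, n1}
  B11 = {m4, n4}
m0 ∈ B0, n0 ∈ B0 → same block
Bisimilar ⇒ trace-equivalent.

traces(P) = traces(Q)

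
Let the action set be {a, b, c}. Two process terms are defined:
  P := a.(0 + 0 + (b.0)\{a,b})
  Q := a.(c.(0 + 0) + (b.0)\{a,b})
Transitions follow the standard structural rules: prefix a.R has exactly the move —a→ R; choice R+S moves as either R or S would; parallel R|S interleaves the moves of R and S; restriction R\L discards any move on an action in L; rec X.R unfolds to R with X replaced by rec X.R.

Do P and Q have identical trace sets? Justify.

traces(P) ≠ traces(Q) — witness ⟨ac⟩

P's transition system — 2 states:
  m0 = a.(0 + 0 + (b.0)\{a,b}) ⊢ -a-> m1
  m1 = 0 + 0 + (b.0)\{a,b} ⊢ ·
Q's transition system — 3 states:
  n0 = a.(c.(0 + 0) + (b.0)\{a,b}) ⊢ -a-> n1
  n1 = c.(0 + 0) + (b.0)\{a,b} ⊢ -c-> n2
  n2 = 0 + 0 ⊢ ·
Run σ = ⟨ac⟩ on Q: start {n0}
  [1] a ⇒ {n1}
  [2] c ⇒ {n2}
  — Q admits the full trace.
Run σ = ⟨ac⟩ on P: start {m0}
  [1] a ⇒ {m1}
  [2] c ⇒ ∅  — P cannot continue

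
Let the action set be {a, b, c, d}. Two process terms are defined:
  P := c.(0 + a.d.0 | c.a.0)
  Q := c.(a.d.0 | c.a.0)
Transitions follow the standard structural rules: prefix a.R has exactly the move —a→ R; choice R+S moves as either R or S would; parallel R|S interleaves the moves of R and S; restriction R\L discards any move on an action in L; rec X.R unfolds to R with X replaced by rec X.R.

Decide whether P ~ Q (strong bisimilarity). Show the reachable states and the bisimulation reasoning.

LTS(P): 10 reachable states
  m0 = c.(0 + a.d.0 | c.a.0) → —c→ m1
  m1 = 0 + a.d.0 | c.a.0 → —a→ m2, —c→ m3
  m2 = d.0 | c.a.0 → —c→ m4, —d→ m5
  m3 = a.d.0 | a.0 → —a→ m4, —a→ m6
  m4 = d.0 | a.0 → —a→ m7, —d→ m8
  m5 = 0 | c.a.0 → —c→ m8
  m6 = a.d.0 | 0 → —a→ m7
  m7 = d.0 | 0 → —d→ m9
  m8 = 0 | a.0 → —a→ m9
  m9 = 0 | 0 → ·
LTS(Q): 10 reachable states
  n0 = c.(a.d.0 | c.a.0) → —c→ n1
  n1 = a.d.0 | c.a.0 → —a→ n2, —c→ n3
  n2 = d.0 | c.a.0 → —c→ n4, —d→ n5
  n3 = a.d.0 | a.0 → —a→ n4, —a→ n6
  n4 = d.0 | a.0 → —a→ n7, —d→ n8
  n5 = 0 | c.a.0 → —c→ n8
  n6 = a.d.0 | 0 → —a→ n7
  n7 = d.0 | 0 → —d→ n9
  n8 = 0 | a.0 → —a→ n9
  n9 = 0 | 0 → ·
Coarsest stable partition (strong bisimilarity classes):
  B0 = {m0, n0}
  B1 = {m1, n1}
  B2 = {m3, n3}
  B3 = {m4, n4}
  B4 = {m8, n8}
  B5 = {m9, n9}
  B6 = {m7, n7}
  B7 = {m6, n6}
  B8 = {m2, n2}
  B9 = {m5, n5}
m0 ∈ B0, n0 ∈ B0 → same block

bisimilar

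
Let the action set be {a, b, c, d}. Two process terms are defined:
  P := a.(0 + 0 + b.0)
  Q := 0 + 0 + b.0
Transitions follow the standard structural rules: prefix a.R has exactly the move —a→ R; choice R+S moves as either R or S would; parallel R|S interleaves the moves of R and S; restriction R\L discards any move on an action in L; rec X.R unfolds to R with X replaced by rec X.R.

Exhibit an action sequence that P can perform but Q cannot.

a

LTS(P): 3 reachable states
  m0 = a.(0 + 0 + b.0) :: -a-> m1
  m1 = 0 + 0 + b.0 :: -b-> m2
  m2 = 0 :: (no moves)
LTS(Q): 2 reachable states
  n0 = 0 + 0 + b.0 :: -b-> n1
  n1 = 0 :: (no moves)
Executing a from P (initial set {m0}):
  step 1 (a): {m1}
  P completes σ.
Executing a from Q (initial set {n0}):
  step 1 (a): ∅ (Q stuck)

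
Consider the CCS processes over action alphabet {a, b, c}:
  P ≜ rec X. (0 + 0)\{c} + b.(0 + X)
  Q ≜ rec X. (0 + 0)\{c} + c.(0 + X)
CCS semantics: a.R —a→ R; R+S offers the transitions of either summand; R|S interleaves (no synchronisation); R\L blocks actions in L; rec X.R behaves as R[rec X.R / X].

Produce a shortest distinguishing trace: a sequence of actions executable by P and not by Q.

Reachable graph of P (2 states):
  u0 = rec X. (0 + 0)\{c} + b.(0 + X) :: --b--▸ u1
  u1 = 0 + (rec X. (0 + 0)\{c} + b.(0 + X)) :: --b--▸ u1
Reachable graph of Q (2 states):
  v0 = rec X. (0 + 0)\{c} + c.(0 + X) :: --c--▸ v1
  v1 = 0 + (rec X. (0 + 0)\{c} + c.(0 + X)) :: --c--▸ v1
Run σ = ⟨b⟩ on P: start {u0}
  [1] b ⇒ {u1}
  P completes σ.
Run σ = ⟨b⟩ on Q: start {v0}
  [1] b ⇒ no successor for Q

b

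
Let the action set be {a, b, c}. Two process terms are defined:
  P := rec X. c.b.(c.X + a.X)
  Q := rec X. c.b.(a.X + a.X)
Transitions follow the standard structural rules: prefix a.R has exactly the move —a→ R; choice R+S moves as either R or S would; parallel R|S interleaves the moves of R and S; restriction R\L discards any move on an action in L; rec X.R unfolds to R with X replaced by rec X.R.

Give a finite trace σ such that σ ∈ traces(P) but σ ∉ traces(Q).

cbc

P's transition system — 3 states:
  s0 = rec X. c.b.(c.X + a.X) :: =c=> s1
  s1 = b.(c.(rec X. c.b.(c.X + a.X)) + a.(rec X. c.b.(c.X + a.X))) :: =b=> s2
  s2 = c.(rec X. c.b.(c.X + a.X)) + a.(rec X. c.b.(c.X + a.X)) :: =a=> s0, =c=> s0
Q's transition system — 3 states:
  t0 = rec X. c.b.(a.X + a.X) :: =c=> t1
  t1 = b.(a.(rec X. c.b.(a.X + a.X)) + a.(rec X. c.b.(a.X + a.X))) :: =b=> t2
  t2 = a.(rec X. c.b.(a.X + a.X)) + a.(rec X. c.b.(a.X + a.X)) :: =a=> t0
Executing cbc from P (initial set {s0}):
  [1] c ⇒ {s1}
  [2] b ⇒ {s2}
  [3] c ⇒ {s0}
  P completes σ.
Executing cbc from Q (initial set {t0}):
  [1] c ⇒ {t1}
  [2] b ⇒ {t2}
  [3] c ⇒ ∅ (Q stuck)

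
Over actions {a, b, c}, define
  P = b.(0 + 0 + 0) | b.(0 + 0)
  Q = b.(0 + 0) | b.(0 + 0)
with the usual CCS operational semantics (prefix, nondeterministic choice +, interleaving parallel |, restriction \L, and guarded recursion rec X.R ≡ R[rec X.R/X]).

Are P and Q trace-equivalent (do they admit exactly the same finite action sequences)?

LTS(P): 4 reachable states
  u0 = b.(0 + 0 + 0) | b.(0 + 0) ⊢ --b--▸ u1, --b--▸ u2
  u1 = (0 + 0 + 0) | b.(0 + 0) ⊢ --b--▸ u3
  u2 = b.(0 + 0 + 0) | (0 + 0) ⊢ --b--▸ u3
  u3 = (0 + 0 + 0) | (0 + 0) ⊢ stopped
LTS(Q): 4 reachable states
  v0 = b.(0 + 0) | b.(0 + 0) ⊢ --b--▸ v1, --b--▸ v2
  v1 = (0 + 0) | b.(0 + 0) ⊢ --b--▸ v3
  v2 = b.(0 + 0) | (0 + 0) ⊢ --b--▸ v3
  v3 = (0 + 0) | (0 + 0) ⊢ stopped
Bisimilarity quotient blocks:
  B0 = {u0, v0}
  B1 = {u1, u2, v1, v2}
  B2 = {u3, v3}
u0 ∈ B0, v0 ∈ B0 → same block
Bisimilar ⇒ trace-equivalent.

trace-equivalent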